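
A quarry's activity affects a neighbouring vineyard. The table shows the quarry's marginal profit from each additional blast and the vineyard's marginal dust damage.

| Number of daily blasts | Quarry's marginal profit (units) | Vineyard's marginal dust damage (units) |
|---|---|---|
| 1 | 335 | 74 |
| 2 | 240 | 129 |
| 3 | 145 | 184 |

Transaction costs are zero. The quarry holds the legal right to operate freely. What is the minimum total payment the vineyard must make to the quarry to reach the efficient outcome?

145

Left alone the quarry would choose level 3 (marginal profit stays positive).
Efficient level: k* = 2 (marginal profit ≥ marginal dust damage through 2).
The vineyard must at least cover the quarry's forgone profit from cutting 3→2: 145 = 145.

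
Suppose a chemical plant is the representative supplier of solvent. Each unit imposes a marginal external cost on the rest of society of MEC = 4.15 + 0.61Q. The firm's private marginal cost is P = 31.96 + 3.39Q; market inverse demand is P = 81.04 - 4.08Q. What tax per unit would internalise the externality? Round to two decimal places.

Social marginal cost = private MC + MEC = 36.11 + 4.00Q.
Set SMC = demand: 36.11 + 4.00Q = 81.04 - 4.08Q → Q* = 5.5606.
The Pigouvian tax equals MEC at Q*: 4.15 + 0.61×5.5606 = 7.5420.

tax = 7.54 per unit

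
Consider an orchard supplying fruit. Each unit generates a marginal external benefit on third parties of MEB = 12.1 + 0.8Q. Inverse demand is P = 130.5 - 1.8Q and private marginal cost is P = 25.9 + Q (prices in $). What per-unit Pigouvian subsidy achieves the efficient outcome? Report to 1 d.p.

Social marginal cost = private MC − MEB = 13.8 + 0.2Q.
Set SMC = demand: 13.8 + 0.2Q = 130.5 - 1.8Q → Q* = 58.3500.
The Pigouvian subsidy equals MEB at Q*: 12.1 + 0.8×58.3500 = 58.7800.

subsidy = $58.8 per unit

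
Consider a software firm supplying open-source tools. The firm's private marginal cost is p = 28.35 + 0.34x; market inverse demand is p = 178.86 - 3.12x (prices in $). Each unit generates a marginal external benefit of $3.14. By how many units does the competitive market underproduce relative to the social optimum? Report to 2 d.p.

Market equilibrium (private): 28.35 + 0.34x = 178.86 - 3.12x → x_m = 43.5000.
Social marginal cost = private MC − MEB = 25.21 + 0.34x.
Set SMC = demand: 25.21 + 0.34x = 178.86 - 3.12x → x* = 44.4075.
Gap = |43.5000 − 44.4075| = 0.9075.

0.91 units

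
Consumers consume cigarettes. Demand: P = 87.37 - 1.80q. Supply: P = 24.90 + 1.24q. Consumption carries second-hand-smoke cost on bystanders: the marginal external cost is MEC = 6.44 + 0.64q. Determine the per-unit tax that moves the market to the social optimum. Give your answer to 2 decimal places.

Social marginal benefit = demand − MEC = 80.93 - 2.44q.
Set SMB = MC: 80.93 - 2.44q = 24.90 + 1.24q → q* = 15.2255.
The Pigouvian tax equals MEC at q*: 6.44 + 0.64×15.2255 = 16.1843.

tax = 16.18 per unit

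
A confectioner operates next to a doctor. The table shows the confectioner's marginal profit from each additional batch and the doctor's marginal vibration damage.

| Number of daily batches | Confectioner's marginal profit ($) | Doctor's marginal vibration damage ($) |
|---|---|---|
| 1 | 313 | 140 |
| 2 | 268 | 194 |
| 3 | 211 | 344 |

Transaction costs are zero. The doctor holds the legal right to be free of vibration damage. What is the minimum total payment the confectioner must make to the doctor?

Efficient level: marginal profit ≥ marginal vibration damage through level 2, so k* = 2.
With the doctor holding the right, the confectioner must at least compensate total damage at k*: 140 + 194 = 334.

$334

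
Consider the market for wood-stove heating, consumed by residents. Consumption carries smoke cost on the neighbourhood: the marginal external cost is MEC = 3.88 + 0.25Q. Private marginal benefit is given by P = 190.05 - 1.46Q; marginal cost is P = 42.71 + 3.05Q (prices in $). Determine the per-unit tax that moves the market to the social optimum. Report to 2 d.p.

Social marginal benefit = demand − MEC = 186.17 - 1.71Q.
Set SMB = MC: 186.17 - 1.71Q = 42.71 + 3.05Q → Q* = 30.1387.
The Pigouvian tax equals MEC at Q*: 3.88 + 0.25×30.1387 = 11.4147.

tax = $11.41 per unit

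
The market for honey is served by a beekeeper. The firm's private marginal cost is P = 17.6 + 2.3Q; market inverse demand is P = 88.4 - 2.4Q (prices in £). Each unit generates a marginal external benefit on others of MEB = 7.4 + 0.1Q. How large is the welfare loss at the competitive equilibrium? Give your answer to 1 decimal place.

DWL = £8.6

Market equilibrium (private): 17.6 + 2.3Q = 88.4 - 2.4Q → Q_m = 15.0638.
Social marginal cost = private MC − MEB = 10.2 + 2.2Q.
Set SMC = demand: 10.2 + 2.2Q = 88.4 - 2.4Q → Q* = 17.0000.
The welfare-loss triangle has base |Q_m − Q*| and height MEB(Q_m) (the vertical gap between SMC and demand is zero at Q* and MEB at Q_m).
DWL = ½ × 1.9362 × 8.9064 = 8.6223.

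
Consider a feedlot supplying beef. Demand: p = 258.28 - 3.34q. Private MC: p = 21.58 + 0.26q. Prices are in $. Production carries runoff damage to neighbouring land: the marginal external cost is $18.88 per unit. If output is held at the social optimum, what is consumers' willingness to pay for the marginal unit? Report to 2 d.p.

Social marginal cost = private MC + MEC = 40.46 + 0.26q.
Set SMC = demand: 40.46 + 0.26q = 258.28 - 3.34q → q* = 60.5056.
Consumer price on the demand curve at q*: 258.28 − 3.34×60.5056 = 56.1913.

P = $56.19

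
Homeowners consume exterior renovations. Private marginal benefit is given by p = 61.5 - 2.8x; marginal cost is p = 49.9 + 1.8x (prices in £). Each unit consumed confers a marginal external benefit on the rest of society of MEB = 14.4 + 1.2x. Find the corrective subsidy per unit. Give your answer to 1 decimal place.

Social marginal benefit = demand + MEB = 75.9 - 1.6x.
Set SMB = MC: 75.9 - 1.6x = 49.9 + 1.8x → x* = 7.6471.
The Pigouvian subsidy equals MEB at x*: 14.4 + 1.2×7.6471 = 23.5765.

subsidy = £23.6 per unit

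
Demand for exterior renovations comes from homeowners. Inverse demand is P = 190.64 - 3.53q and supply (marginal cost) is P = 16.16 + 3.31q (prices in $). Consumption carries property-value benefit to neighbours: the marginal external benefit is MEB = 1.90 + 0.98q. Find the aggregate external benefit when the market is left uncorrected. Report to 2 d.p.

Market equilibrium (private): 16.16 + 3.31q = 190.64 - 3.53q → q_m = 25.5088.
Total external benefit = ∫₀^{q_m} (1.90 + 0.98q) dq = 1.90×25.5088 + ½×0.98×25.5088² = 367.3092.

$367.31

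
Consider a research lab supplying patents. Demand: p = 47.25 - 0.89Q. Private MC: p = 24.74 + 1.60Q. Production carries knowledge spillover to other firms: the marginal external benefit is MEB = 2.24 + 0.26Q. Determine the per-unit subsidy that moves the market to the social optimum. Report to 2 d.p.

subsidy = 5.13 per unit

Social marginal cost = private MC − MEB = 22.50 + 1.34Q.
Set SMC = demand: 22.50 + 1.34Q = 47.25 - 0.89Q → Q* = 11.0987.
The Pigouvian subsidy equals MEB at Q*: 2.24 + 0.26×11.0987 = 5.1257.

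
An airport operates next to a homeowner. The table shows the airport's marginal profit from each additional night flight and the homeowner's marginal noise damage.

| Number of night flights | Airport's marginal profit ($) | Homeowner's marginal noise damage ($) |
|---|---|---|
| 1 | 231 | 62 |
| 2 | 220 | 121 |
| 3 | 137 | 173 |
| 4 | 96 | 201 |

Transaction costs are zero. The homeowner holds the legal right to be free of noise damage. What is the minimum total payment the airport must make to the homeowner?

Efficient level: marginal profit ≥ marginal noise damage through level 2, so k* = 2.
With the homeowner holding the right, the airport must at least compensate total damage at k*: 62 + 121 = 183.

$183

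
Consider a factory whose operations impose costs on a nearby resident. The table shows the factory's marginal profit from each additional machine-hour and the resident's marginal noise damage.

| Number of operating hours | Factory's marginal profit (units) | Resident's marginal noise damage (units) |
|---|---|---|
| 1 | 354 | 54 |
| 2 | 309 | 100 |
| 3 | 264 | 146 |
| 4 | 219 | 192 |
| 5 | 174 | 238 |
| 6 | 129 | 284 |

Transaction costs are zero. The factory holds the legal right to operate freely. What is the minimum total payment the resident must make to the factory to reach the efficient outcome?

Left alone the factory would choose level 6 (marginal profit stays positive).
Efficient level: k* = 4 (marginal profit ≥ marginal noise damage through 4).
The resident must at least cover the factory's forgone profit from cutting 6→4: 174 + 129 = 303.

303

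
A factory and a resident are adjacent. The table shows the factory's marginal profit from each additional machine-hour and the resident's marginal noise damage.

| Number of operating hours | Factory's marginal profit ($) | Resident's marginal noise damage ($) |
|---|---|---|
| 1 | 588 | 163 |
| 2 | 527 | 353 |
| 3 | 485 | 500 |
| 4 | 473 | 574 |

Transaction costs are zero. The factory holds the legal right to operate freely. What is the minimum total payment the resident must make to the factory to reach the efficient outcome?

Left alone the factory would choose level 4 (marginal profit stays positive).
Efficient level: k* = 2 (marginal profit ≥ marginal noise damage through 2).
The resident must at least cover the factory's forgone profit from cutting 4→2: 485 + 473 = 958.

$958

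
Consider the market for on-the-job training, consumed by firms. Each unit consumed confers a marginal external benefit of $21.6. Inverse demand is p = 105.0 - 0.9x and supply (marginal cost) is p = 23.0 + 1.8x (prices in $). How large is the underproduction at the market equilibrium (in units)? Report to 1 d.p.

Market equilibrium (private): 23.0 + 1.8x = 105.0 - 0.9x → x_m = 30.3704.
Social marginal benefit = demand + MEB = 126.6 - 0.9x.
Set SMB = MC: 126.6 - 0.9x = 23.0 + 1.8x → x* = 38.3704.
Gap = |30.3704 − 38.3704| = 8.0000.

8.0 units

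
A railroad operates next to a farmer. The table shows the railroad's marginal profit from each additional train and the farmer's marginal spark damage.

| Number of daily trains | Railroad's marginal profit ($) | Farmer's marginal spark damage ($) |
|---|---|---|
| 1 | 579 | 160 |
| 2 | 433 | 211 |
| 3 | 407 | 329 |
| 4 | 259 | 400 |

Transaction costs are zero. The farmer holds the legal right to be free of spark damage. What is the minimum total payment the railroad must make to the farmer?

Efficient level: marginal profit ≥ marginal spark damage through level 3, so k* = 3.
With the farmer holding the right, the railroad must at least compensate total damage at k*: 160 + 211 + 329 = 700.

$700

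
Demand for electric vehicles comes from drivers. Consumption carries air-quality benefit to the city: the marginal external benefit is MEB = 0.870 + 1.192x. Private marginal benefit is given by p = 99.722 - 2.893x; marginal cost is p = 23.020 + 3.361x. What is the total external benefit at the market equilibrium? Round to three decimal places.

Market equilibrium (private): 23.020 + 3.361x = 99.722 - 2.893x → x_m = 12.2645.
Total external benefit = ∫₀^{x_m} (0.870 + 1.192x) dx = 0.870×12.2645 + ½×1.192×12.2645² = 100.3192.

100.319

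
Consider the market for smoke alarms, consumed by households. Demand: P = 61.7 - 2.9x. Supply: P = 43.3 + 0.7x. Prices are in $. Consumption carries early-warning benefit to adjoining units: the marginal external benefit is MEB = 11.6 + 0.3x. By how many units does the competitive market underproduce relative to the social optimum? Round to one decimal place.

Market equilibrium (private): 43.3 + 0.7x = 61.7 - 2.9x → x_m = 5.1111.
Social marginal benefit = demand + MEB = 73.3 - 2.6x.
Set SMB = MC: 73.3 - 2.6x = 43.3 + 0.7x → x* = 9.0909.
Gap = |5.1111 − 9.0909| = 3.9798.

4.0 units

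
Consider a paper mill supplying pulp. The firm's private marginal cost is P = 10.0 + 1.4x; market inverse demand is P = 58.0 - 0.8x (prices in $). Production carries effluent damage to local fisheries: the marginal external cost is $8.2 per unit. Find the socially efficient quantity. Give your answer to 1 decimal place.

Social marginal cost = private MC + MEC = 18.2 + 1.4x.
Set SMC = demand: 18.2 + 1.4x = 58.0 - 0.8x → x* = 18.0909.

x* = 18.1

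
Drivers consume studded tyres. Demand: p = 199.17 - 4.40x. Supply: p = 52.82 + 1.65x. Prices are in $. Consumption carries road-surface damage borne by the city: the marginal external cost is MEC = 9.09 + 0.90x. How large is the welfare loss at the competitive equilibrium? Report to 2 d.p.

DWL = $68.52

Market equilibrium (private): 52.82 + 1.65x = 199.17 - 4.40x → x_m = 24.1901.
Social marginal benefit = demand − MEC = 190.08 - 5.30x.
Set SMB = MC: 190.08 - 5.30x = 52.82 + 1.65x → x* = 19.7496.
The welfare-loss triangle has base |x_m − x*| and height MEC(x_m) (the vertical gap between SMB and MC is zero at x* and MEC at x_m).
DWL = ½ × 4.4405 × 30.8611 = 68.5194.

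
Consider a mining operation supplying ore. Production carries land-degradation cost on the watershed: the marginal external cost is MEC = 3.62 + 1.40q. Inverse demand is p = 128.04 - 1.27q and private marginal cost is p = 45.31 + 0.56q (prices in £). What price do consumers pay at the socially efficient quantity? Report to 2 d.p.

Social marginal cost = private MC + MEC = 48.93 + 1.96q.
Set SMC = demand: 48.93 + 1.96q = 128.04 - 1.27q → q* = 24.4923.
Consumer price on the demand curve at q*: 128.04 − 1.27×24.4923 = 96.9348.

P = £96.93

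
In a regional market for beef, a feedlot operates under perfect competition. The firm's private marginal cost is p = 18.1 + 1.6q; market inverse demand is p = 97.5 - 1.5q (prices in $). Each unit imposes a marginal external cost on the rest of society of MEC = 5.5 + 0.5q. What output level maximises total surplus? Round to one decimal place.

q* = 20.5

Social marginal cost = private MC + MEC = 23.6 + 2.1q.
Set SMC = demand: 23.6 + 2.1q = 97.5 - 1.5q → q* = 20.5278.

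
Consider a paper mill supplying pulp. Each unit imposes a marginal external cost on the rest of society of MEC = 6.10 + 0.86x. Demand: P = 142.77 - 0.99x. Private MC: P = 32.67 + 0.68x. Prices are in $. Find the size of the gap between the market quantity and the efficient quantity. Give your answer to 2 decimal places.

Market equilibrium (private): 32.67 + 0.68x = 142.77 - 0.99x → x_m = 65.9281.
Social marginal cost = private MC + MEC = 38.77 + 1.54x.
Set SMC = demand: 38.77 + 1.54x = 142.77 - 0.99x → x* = 41.1067.
Gap = |65.9281 − 41.1067| = 24.8214.

24.82 units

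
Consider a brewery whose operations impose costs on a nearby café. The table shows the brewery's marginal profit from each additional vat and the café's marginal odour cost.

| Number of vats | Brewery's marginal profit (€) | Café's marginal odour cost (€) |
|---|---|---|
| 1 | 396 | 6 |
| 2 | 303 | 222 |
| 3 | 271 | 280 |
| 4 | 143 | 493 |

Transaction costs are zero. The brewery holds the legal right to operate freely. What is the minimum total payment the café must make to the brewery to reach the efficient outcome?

Left alone the brewery would choose level 4 (marginal profit stays positive).
Efficient level: k* = 2 (marginal profit ≥ marginal odour cost through 2).
The café must at least cover the brewery's forgone profit from cutting 4→2: 271 + 143 = 414.

€414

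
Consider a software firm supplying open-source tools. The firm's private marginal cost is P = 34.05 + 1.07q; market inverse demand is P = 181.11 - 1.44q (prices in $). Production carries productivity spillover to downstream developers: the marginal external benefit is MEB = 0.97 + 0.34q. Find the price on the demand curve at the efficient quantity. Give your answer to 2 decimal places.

Social marginal cost = private MC − MEB = 33.08 + 0.73q.
Set SMC = demand: 33.08 + 0.73q = 181.11 - 1.44q → q* = 68.2166.
Consumer price on the demand curve at q*: 181.11 − 1.44×68.2166 = 82.8781.

P = $82.88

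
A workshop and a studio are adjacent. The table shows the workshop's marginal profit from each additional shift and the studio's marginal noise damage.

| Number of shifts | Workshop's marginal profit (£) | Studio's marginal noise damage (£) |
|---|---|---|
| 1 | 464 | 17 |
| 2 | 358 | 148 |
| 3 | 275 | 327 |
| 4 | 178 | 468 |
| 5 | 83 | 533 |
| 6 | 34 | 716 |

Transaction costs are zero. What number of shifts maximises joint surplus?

Bargaining reaches the level where marginal profit last exceeds marginal noise damage.
That holds through level 2 (358 ≥ 148) but not at 3 (275 < 327).

2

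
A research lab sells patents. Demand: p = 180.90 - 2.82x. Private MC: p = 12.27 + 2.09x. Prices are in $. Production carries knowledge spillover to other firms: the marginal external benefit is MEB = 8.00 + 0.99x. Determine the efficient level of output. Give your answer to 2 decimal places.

x* = 45.06

Social marginal cost = private MC − MEB = 4.27 + 1.10x.
Set SMC = demand: 4.27 + 1.10x = 180.90 - 2.82x → x* = 45.0587.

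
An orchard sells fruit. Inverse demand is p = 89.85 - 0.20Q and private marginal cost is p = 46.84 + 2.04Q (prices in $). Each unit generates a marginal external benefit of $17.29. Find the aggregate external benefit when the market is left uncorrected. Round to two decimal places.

$331.98

Market equilibrium (private): 46.84 + 2.04Q = 89.85 - 0.20Q → Q_m = 19.2009.
Total external benefit = MEB × Q_m = 17.29 × 19.2009 = 331.9836.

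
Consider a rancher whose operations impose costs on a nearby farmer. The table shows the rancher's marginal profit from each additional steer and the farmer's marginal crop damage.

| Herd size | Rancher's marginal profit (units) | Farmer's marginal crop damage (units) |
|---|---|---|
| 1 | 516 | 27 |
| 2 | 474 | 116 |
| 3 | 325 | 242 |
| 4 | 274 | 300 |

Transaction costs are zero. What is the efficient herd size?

3

Bargaining reaches the level where marginal profit last exceeds marginal crop damage.
That holds through level 3 (325 ≥ 242) but not at 4 (274 < 300).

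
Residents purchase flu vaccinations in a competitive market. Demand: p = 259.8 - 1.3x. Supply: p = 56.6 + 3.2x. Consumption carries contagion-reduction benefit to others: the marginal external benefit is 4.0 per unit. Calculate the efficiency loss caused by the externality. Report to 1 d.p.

DWL = 1.8

Market equilibrium (private): 56.6 + 3.2x = 259.8 - 1.3x → x_m = 45.1556.
Social marginal benefit = demand + MEB = 263.8 - 1.3x.
Set SMB = MC: 263.8 - 1.3x = 56.6 + 3.2x → x* = 46.0444.
The loss is the area between SMB and MC from x* to x_m; with linear curves that's a triangle of height MEB(x_m).
DWL = ½ × 0.8888 × 4.0000 = 1.7776.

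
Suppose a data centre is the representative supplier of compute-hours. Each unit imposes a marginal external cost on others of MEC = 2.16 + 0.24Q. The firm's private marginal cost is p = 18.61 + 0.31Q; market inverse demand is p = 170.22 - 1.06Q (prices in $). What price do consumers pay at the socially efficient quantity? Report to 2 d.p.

Social marginal cost = private MC + MEC = 20.77 + 0.55Q.
Set SMC = demand: 20.77 + 0.55Q = 170.22 - 1.06Q → Q* = 92.8261.
Consumer price on the demand curve at Q*: 170.22 − 1.06×92.8261 = 71.8243.

P = $71.82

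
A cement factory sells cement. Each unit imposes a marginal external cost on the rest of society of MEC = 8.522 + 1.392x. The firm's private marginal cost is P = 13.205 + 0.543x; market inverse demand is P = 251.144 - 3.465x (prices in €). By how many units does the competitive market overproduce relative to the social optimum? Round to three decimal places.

16.881 units

Market equilibrium (private): 13.205 + 0.543x = 251.144 - 3.465x → x_m = 59.3660.
Social marginal cost = private MC + MEC = 21.727 + 1.935x.
Set SMC = demand: 21.727 + 1.935x = 251.144 - 3.465x → x* = 42.4846.
Gap = |59.3660 − 42.4846| = 16.8814.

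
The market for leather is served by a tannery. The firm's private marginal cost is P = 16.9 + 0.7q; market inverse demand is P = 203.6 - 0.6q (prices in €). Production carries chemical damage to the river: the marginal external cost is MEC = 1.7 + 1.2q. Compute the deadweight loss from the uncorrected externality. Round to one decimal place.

DWL = €6057.9

Market equilibrium (private): 16.9 + 0.7q = 203.6 - 0.6q → q_m = 143.6154.
Social marginal cost = private MC + MEC = 18.6 + 1.9q.
Set SMC = demand: 18.6 + 1.9q = 203.6 - 0.6q → q* = 74.0000.
The welfare-loss triangle has base |q_m − q*| and height MEC(q_m) (the vertical gap between SMC and demand is zero at q* and MEC at q_m).
DWL = ½ × 69.6154 × 174.0385 = 6057.8799.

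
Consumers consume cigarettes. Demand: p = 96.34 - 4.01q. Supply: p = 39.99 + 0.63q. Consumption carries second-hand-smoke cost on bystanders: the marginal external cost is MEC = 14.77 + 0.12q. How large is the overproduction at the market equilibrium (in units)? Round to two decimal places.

3.41 units

Market equilibrium (private): 39.99 + 0.63q = 96.34 - 4.01q → q_m = 12.1444.
Social marginal benefit = demand − MEC = 81.57 - 4.13q.
Set SMB = MC: 81.57 - 4.13q = 39.99 + 0.63q → q* = 8.7353.
Gap = |12.1444 − 8.7353| = 3.4091.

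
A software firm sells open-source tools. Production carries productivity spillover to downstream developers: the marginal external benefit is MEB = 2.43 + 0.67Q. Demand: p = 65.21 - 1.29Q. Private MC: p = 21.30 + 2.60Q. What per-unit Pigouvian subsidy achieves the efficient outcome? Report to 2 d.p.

Social marginal cost = private MC − MEB = 18.87 + 1.93Q.
Set SMC = demand: 18.87 + 1.93Q = 65.21 - 1.29Q → Q* = 14.3913.
The Pigouvian subsidy equals MEB at Q*: 2.43 + 0.67×14.3913 = 12.0722.

subsidy = 12.07 per unit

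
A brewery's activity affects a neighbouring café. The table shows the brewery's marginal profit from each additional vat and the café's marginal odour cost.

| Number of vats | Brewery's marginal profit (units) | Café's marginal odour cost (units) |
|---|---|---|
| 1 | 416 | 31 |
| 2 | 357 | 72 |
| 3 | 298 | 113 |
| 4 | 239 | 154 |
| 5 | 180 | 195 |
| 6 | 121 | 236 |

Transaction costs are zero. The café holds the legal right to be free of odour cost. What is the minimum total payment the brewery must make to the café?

370

Efficient level: marginal profit ≥ marginal odour cost through level 4, so k* = 4.
With the café holding the right, the brewery must at least compensate total damage at k*: 31 + 72 + 113 + 154 = 370.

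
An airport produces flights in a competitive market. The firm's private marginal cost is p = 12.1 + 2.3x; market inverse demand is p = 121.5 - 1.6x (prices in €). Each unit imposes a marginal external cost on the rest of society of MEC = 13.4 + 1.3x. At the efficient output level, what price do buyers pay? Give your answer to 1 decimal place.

P = €92.0

Social marginal cost = private MC + MEC = 25.5 + 3.6x.
Set SMC = demand: 25.5 + 3.6x = 121.5 - 1.6x → x* = 18.4615.
Consumer price on the demand curve at x*: 121.5 − 1.6×18.4615 = 91.9616.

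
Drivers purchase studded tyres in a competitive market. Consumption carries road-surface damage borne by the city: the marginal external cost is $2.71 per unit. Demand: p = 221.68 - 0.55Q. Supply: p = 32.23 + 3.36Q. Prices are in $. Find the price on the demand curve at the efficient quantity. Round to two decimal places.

Social marginal benefit = demand − MEC = 218.97 - 0.55Q.
Set SMB = MC: 218.97 - 0.55Q = 32.23 + 3.36Q → Q* = 47.7596.
Consumer price on the demand curve at Q*: 221.68 − 0.55×47.7596 = 195.4122.

P = $195.41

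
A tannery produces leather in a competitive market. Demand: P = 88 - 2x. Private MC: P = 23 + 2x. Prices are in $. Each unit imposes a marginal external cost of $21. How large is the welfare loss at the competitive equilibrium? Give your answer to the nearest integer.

Market equilibrium (private): 23 + 2x = 88 - 2x → x_m = 16.2500.
Social marginal cost = private MC + MEC = 44 + 2x.
Set SMC = demand: 44 + 2x = 88 - 2x → x* = 11.0000.
The welfare-loss triangle has base |x_m − x*| and height MEC(x_m) (the vertical gap between SMC and demand is zero at x* and MEC at x_m).
DWL = ½ × 5.2500 × 21.0000 = 55.1250.

DWL = $55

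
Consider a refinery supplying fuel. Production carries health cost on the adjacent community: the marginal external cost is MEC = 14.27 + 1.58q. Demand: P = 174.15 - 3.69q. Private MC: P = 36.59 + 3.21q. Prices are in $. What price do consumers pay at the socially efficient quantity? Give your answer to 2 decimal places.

Social marginal cost = private MC + MEC = 50.86 + 4.79q.
Set SMC = demand: 50.86 + 4.79q = 174.15 - 3.69q → q* = 14.5389.
Consumer price on the demand curve at q*: 174.15 − 3.69×14.5389 = 120.5015.

P = $120.50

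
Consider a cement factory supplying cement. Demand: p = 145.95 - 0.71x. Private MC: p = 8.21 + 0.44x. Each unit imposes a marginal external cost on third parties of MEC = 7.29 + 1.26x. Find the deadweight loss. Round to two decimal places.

Market equilibrium (private): 8.21 + 0.44x = 145.95 - 0.71x → x_m = 119.7739.
Social marginal cost = private MC + MEC = 15.50 + 1.70x.
Set SMC = demand: 15.50 + 1.70x = 145.95 - 0.71x → x* = 54.1286.
Height of the DWL triangle at x_m is SMC(x_m) − demand(x_m) = MEC(x_m) = 158.2051.
DWL = ½ × 65.6453 × 158.2051 = 5192.7106.

DWL = 5192.71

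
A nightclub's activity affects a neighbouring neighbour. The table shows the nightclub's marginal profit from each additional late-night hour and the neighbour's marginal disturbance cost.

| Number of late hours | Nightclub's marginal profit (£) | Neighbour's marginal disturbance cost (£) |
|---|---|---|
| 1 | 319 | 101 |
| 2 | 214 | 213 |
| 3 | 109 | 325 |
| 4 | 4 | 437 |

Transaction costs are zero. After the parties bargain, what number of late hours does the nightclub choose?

2

Bargaining reaches the level where marginal profit last exceeds marginal disturbance cost.
That holds through level 2 (214 ≥ 213) but not at 3 (109 < 325).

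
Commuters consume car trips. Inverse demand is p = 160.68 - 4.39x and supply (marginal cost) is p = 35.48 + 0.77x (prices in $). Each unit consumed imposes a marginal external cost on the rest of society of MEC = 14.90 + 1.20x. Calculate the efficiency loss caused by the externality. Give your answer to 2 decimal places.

Market equilibrium (private): 35.48 + 0.77x = 160.68 - 4.39x → x_m = 24.2636.
Social marginal benefit = demand − MEC = 145.78 - 5.59x.
Set SMB = MC: 145.78 - 5.59x = 35.48 + 0.77x → x* = 17.3428.
The loss is the area between SMB and MC from x* to x_m; with linear curves that's a triangle of height MEC(x_m).
DWL = ½ × 6.9208 × 44.0163 = 152.3140.

DWL = $152.31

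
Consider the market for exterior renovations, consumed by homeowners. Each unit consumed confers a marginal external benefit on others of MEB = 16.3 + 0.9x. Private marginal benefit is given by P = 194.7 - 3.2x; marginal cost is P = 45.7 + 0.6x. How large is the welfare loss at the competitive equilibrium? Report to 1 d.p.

DWL = 458.9

Market equilibrium (private): 45.7 + 0.6x = 194.7 - 3.2x → x_m = 39.2105.
Social marginal benefit = demand + MEB = 211.0 - 2.3x.
Set SMB = MC: 211.0 - 2.3x = 45.7 + 0.6x → x* = 57.0000.
Between x* and x_m the wedge SMB − MC runs linearly from 0 to MEB(x_m), so the loss is a triangle.
DWL = ½ × 17.7895 × 51.5895 = 458.8757.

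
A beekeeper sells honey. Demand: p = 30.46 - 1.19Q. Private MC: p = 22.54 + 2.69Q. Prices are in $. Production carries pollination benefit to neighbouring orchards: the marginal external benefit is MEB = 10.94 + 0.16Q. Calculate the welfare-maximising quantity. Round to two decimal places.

Q* = 5.07

Social marginal cost = private MC − MEB = 11.60 + 2.53Q.
Set SMC = demand: 11.60 + 2.53Q = 30.46 - 1.19Q → Q* = 5.0699.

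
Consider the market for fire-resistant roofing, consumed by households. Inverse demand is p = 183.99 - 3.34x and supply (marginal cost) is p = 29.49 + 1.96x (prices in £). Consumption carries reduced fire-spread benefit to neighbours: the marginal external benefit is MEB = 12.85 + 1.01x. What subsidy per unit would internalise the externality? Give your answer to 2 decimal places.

subsidy = £52.25 per unit

Social marginal benefit = demand + MEB = 196.84 - 2.33x.
Set SMB = MC: 196.84 - 2.33x = 29.49 + 1.96x → x* = 39.0093.
The Pigouvian subsidy equals MEB at x*: 12.85 + 1.01×39.0093 = 52.2494.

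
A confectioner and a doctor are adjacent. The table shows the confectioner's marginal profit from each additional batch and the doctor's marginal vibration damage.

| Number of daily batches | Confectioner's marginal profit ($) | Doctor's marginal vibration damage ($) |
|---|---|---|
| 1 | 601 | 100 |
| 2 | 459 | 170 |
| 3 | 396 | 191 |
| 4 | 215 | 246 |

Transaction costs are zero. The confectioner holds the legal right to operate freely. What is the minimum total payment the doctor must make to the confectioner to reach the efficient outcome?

Left alone the confectioner would choose level 4 (marginal profit stays positive).
Efficient level: k* = 3 (marginal profit ≥ marginal vibration damage through 3).
The doctor must at least cover the confectioner's forgone profit from cutting 4→3: 215 = 215.

$215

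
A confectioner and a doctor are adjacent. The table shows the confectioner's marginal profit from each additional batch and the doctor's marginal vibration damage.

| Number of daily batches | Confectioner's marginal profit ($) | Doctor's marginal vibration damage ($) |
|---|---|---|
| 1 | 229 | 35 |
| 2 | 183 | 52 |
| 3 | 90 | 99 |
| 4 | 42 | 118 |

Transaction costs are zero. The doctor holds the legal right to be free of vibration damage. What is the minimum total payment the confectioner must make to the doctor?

Efficient level: marginal profit ≥ marginal vibration damage through level 2, so k* = 2.
With the doctor holding the right, the confectioner must at least compensate total damage at k*: 35 + 52 = 87.

$87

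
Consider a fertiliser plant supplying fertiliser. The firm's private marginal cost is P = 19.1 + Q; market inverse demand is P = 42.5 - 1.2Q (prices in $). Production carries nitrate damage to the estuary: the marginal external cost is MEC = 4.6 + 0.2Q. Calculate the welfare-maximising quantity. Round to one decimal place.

Q* = 7.8

Social marginal cost = private MC + MEC = 23.7 + 1.2Q.
Set SMC = demand: 23.7 + 1.2Q = 42.5 - 1.2Q → Q* = 7.8333.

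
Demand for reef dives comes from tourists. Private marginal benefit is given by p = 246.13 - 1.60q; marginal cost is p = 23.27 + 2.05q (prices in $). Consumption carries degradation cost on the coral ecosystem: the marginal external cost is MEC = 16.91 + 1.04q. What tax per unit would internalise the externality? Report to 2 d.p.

tax = $62.58 per unit

Social marginal benefit = demand − MEC = 229.22 - 2.64q.
Set SMB = MC: 229.22 - 2.64q = 23.27 + 2.05q → q* = 43.9126.
The Pigouvian tax equals MEC at q*: 16.91 + 1.04×43.9126 = 62.5791.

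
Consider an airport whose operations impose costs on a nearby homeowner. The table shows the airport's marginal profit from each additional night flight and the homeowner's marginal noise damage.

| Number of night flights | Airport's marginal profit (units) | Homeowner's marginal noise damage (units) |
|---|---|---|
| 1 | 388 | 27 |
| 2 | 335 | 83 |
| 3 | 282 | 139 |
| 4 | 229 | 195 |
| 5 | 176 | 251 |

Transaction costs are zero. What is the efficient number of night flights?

4

Bargaining reaches the level where marginal profit last exceeds marginal noise damage.
That holds through level 4 (229 ≥ 195) but not at 5 (176 < 251).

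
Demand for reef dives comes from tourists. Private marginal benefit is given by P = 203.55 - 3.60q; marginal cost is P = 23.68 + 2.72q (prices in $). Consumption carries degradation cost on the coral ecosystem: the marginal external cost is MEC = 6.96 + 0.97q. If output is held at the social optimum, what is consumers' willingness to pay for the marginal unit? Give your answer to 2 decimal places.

P = $118.16

Social marginal benefit = demand − MEC = 196.59 - 4.57q.
Set SMB = MC: 196.59 - 4.57q = 23.68 + 2.72q → q* = 23.7188.
Consumer price on the demand curve at q*: 203.55 − 3.60×23.7188 = 118.1623.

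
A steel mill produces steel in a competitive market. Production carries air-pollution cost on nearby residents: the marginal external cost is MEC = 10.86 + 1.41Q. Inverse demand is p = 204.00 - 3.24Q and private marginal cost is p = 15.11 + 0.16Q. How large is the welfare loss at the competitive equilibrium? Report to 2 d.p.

Market equilibrium (private): 15.11 + 0.16Q = 204.00 - 3.24Q → Q_m = 55.5559.
Social marginal cost = private MC + MEC = 25.97 + 1.57Q.
Set SMC = demand: 25.97 + 1.57Q = 204.00 - 3.24Q → Q* = 37.0125.
Height of the DWL triangle at Q_m is SMC(Q_m) − demand(Q_m) = MEC(Q_m) = 89.1938.
DWL = ½ × 18.5434 × 89.1938 = 826.9782.

DWL = 826.98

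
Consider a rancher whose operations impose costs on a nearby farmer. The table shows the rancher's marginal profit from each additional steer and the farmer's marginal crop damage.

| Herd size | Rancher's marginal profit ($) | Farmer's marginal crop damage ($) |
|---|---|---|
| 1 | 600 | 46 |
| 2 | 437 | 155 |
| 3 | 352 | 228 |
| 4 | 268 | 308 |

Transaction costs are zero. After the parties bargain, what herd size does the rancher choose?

3

Bargaining reaches the level where marginal profit last exceeds marginal crop damage.
That holds through level 3 (352 ≥ 228) but not at 4 (268 < 308).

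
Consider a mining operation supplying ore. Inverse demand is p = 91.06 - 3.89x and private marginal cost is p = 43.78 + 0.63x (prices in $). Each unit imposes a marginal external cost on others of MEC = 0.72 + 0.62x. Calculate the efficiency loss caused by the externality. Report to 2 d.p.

Market equilibrium (private): 43.78 + 0.63x = 91.06 - 3.89x → x_m = 10.4602.
Social marginal cost = private MC + MEC = 44.50 + 1.25x.
Set SMC = demand: 44.50 + 1.25x = 91.06 - 3.89x → x* = 9.0584.
The loss is the area between SMC and demand from x* to x_m; with linear curves that's a triangle of height MEC(x_m).
DWL = ½ × 1.4018 × 7.2053 = 5.0502.

DWL = $5.05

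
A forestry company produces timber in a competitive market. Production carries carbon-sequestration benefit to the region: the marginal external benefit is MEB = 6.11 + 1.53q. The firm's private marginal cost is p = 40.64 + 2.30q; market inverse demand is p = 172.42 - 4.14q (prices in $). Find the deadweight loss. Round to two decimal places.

Market equilibrium (private): 40.64 + 2.30q = 172.42 - 4.14q → q_m = 20.4627.
Social marginal cost = private MC − MEB = 34.53 + 0.77q.
Set SMC = demand: 34.53 + 0.77q = 172.42 - 4.14q → q* = 28.0835.
Between q* and q_m the wedge demand − SMC runs linearly from 0 to MEB(q_m), so the loss is a triangle.
DWL = ½ × 7.6208 × 37.4180 = 142.5775.

DWL = $142.58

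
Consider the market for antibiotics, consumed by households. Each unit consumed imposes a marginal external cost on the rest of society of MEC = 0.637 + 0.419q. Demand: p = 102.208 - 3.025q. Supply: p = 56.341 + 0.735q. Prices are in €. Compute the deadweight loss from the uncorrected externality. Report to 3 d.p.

DWL = €3.953

Market equilibrium (private): 56.341 + 0.735q = 102.208 - 3.025q → q_m = 12.1987.
Social marginal benefit = demand − MEC = 101.571 - 3.444q.
Set SMB = MC: 101.571 - 3.444q = 56.341 + 0.735q → q* = 10.8232.
Between q* and q_m the wedge MC − SMB runs linearly from 0 to MEC(q_m), so the loss is a triangle.
DWL = ½ × 1.3755 × 5.7482 = 3.9533.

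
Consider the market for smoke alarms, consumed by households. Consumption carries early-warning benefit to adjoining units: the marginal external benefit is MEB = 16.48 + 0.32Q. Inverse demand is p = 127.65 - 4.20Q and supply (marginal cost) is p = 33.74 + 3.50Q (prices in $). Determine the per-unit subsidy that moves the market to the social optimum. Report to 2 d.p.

subsidy = $21.27 per unit

Social marginal benefit = demand + MEB = 144.13 - 3.88Q.
Set SMB = MC: 144.13 - 3.88Q = 33.74 + 3.50Q → Q* = 14.9580.
The Pigouvian subsidy equals MEB at Q*: 16.48 + 0.32×14.9580 = 21.2666.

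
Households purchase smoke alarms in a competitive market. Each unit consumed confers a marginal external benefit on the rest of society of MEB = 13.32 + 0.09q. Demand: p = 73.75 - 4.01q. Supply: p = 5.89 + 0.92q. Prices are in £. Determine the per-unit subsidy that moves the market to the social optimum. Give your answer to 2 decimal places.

subsidy = £14.83 per unit

Social marginal benefit = demand + MEB = 87.07 - 3.92q.
Set SMB = MC: 87.07 - 3.92q = 5.89 + 0.92q → q* = 16.7727.
The Pigouvian subsidy equals MEB at q*: 13.32 + 0.09×16.7727 = 14.8295.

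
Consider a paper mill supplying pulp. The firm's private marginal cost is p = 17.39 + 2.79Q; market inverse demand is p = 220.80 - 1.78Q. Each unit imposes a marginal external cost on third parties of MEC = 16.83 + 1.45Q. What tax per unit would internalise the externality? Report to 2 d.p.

tax = 61.77 per unit

Social marginal cost = private MC + MEC = 34.22 + 4.24Q.
Set SMC = demand: 34.22 + 4.24Q = 220.80 - 1.78Q → Q* = 30.9934.
The Pigouvian tax equals MEC at Q*: 16.83 + 1.45×30.9934 = 61.7704.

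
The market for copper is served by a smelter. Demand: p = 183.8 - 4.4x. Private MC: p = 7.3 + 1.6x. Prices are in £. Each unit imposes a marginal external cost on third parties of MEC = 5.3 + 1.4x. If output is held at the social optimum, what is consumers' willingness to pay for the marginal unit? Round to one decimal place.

Social marginal cost = private MC + MEC = 12.6 + 3.0x.
Set SMC = demand: 12.6 + 3.0x = 183.8 - 4.4x → x* = 23.1351.
Consumer price on the demand curve at x*: 183.8 − 4.4×23.1351 = 82.0056.

P = £82.0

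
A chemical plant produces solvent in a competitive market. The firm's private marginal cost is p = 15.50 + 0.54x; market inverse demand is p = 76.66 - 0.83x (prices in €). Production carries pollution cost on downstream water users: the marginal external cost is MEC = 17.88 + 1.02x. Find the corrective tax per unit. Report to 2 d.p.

Social marginal cost = private MC + MEC = 33.38 + 1.56x.
Set SMC = demand: 33.38 + 1.56x = 76.66 - 0.83x → x* = 18.1088.
The Pigouvian tax equals MEC at x*: 17.88 + 1.02×18.1088 = 36.3510.

tax = €36.35 per unit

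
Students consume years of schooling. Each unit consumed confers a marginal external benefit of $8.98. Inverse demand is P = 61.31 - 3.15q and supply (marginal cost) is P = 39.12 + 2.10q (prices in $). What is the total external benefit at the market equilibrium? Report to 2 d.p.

Market equilibrium (private): 39.12 + 2.10q = 61.31 - 3.15q → q_m = 4.2267.
Total external benefit = MEB × q_m = 8.98 × 4.2267 = 37.9558.

$37.96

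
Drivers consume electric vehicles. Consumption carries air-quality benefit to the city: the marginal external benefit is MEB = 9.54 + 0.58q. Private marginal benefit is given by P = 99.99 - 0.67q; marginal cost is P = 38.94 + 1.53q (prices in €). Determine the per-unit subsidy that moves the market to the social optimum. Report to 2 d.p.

Social marginal benefit = demand + MEB = 109.53 - 0.09q.
Set SMB = MC: 109.53 - 0.09q = 38.94 + 1.53q → q* = 43.5741.
The Pigouvian subsidy equals MEB at q*: 9.54 + 0.58×43.5741 = 34.8130.

subsidy = €34.81 per unit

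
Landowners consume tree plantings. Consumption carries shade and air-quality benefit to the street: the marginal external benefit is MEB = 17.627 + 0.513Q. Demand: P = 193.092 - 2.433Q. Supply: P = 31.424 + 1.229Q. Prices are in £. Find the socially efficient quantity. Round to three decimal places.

Q* = 56.937

Social marginal benefit = demand + MEB = 210.719 - 1.920Q.
Set SMB = MC: 210.719 - 1.920Q = 31.424 + 1.229Q → Q* = 56.9371.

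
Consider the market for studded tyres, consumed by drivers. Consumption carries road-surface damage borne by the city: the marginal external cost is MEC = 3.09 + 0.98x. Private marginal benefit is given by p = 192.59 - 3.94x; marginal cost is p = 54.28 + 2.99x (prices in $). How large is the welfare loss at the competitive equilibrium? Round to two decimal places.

Market equilibrium (private): 54.28 + 2.99x = 192.59 - 3.94x → x_m = 19.9582.
Social marginal benefit = demand − MEC = 189.50 - 4.92x.
Set SMB = MC: 189.50 - 4.92x = 54.28 + 2.99x → x* = 17.0948.
Height of the DWL triangle at x_m is MC(x_m) − SMB(x_m) = MEC(x_m) = 22.6490.
DWL = ½ × 2.8634 × 22.6490 = 32.4266.

DWL = $32.43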